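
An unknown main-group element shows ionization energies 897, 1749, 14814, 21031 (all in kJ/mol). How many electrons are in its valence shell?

Look for the largest jump between consecutive ionization energies: IE3/IE2 ≈ 8.5, far larger than any earlier ratio.
That jump marks the point where a core electron is being removed. So the atom has 2 valence electrons.

2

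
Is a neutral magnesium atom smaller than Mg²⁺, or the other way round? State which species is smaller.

Mg²⁺

Forming Mg²⁺ removes 2 electrons from Mg. Fewer electrons for the same nuclear charge means less shielding and a higher Z_eff on the remaining electrons, and for main-group metals the entire outer shell is lost.
A cation is smaller than its parent atom: Mg²⁺ < Mg.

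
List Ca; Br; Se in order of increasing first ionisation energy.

Ca < Se < Br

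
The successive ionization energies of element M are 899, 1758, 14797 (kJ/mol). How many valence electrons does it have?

2

Look for the largest jump between consecutive ionization energies: IE3/IE2 ≈ 8.4, far larger than any earlier ratio.
That jump marks the point where a core electron is being removed. So the atom has 2 valence electrons.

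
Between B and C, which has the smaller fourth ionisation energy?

C

Consider each +3 ion: B³⁺ is the bare [He] core; C³⁺ still has 1 valence electron.
Core electrons are held far more tightly than valence electrons, so B tops the IE_4 order.
Approximate IE_4 values (kJ/mol): B 25026, C 6223.
So the fourth ionization energies run C < B.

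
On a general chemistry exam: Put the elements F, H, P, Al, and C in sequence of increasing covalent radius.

H < F < C < P < Al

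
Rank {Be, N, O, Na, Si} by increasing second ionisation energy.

After 1 electron has been removed, what remains? Be⁺ still has 1 valence electron; N⁺ still has 4 valence electrons; O⁺ still has 5 valence electrons; Na⁺ is the bare [Ne] core; Si⁺ still has 3 valence electrons.
Breaking into a closed-shell core is much more expensive than removing a leftover valence electron — Na has the largest IE_2 here.
Valence configurations: Be⁺ [He]2s¹, N⁺ [He]2s²2p², O⁺ [He]2s²2p³, Si⁺ [Ne]3s²3p¹.
Tabulated IE_2 (kJ/mol): Be 1757, N 2856, O 3388, Na 4562, Si 1577.
So the second ionization energies run Si < Be < N < O < Na.

Si, Be, N, O, Na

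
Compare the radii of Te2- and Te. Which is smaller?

Forming Te2- adds 2 electrons to Te. More electron–electron repulsion in the same shell, with unchanged nuclear charge, lets the cloud expand.
An anion is larger than its parent atom: Te2- > Te.

Te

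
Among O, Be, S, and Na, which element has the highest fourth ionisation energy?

After 3 electrons have been removed, what remains? O³⁺ still has 3 valence electrons; Be³⁺ is already 1 electron into the core; S³⁺ still has 3 valence electrons; Na³⁺ is already 2 electrons into the core.
Pulling an electron out of a noble-gas core costs far more than removing a remaining valence electron, so Na and Be sit at the high end of IE_4.
Valence configurations: O³⁺ [He]2s²2p¹, S³⁺ [Ne]3s²3p¹.
Approximate IE_4 values (kJ/mol): O 7469, Be 21007, S 4556, Na 9543.
So the fourth ionization energies run S < O < Na < Be.

Be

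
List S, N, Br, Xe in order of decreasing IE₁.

N, Xe, Br, S

N is in period 2, group 15; S is in period 3, group 16; Br is in period 4, group 17; Xe is in period 5, group 18.
Removing the outermost electron gets harder across a period and easier down a group.
A diagonal step moves right (one effect) and down (the opposite effect) at once.
Br > S: period and group pull opposite ways; the across-period shift dominates (1140 vs 1000 kJ/mol).
Xe > Br: the two effects oppose for this pair; the across-period effect wins (1170 vs 1140 kJ/mol).
N > Xe: the two effects oppose for this pair; the down-group effect wins (1402 vs 1170 kJ/mol).
For reference (kJ/mol): N 1402, S 1000, Br 1140, Xe 1170.
So from highest to lowest: N > Xe > Br > S.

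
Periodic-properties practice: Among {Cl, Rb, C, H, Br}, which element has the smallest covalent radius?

H is in period 1, group 1; C is in period 2, group 14; Cl is in period 3, group 17; Br is in period 4, group 17; Rb is in period 5, group 1.
Across a period the added protons contract the valence shell; down a group each new principal shell makes the atom larger.
These span different periods and groups, so the two trends combine.
C > H: period and group pull opposite ways; the down-group shift dominates (75 vs 32 pm).
Cl > C: period and group pull opposite ways; the down-group shift dominates (99 vs 75 pm).
Br > Cl: Br sits below Cl in group 17, so the down-group effect alone puts Br larger.
Rb > Br: both effects reinforce here, so Rb is clearly the larger of the two.
Tabulated atomic radius (pm): H 32, C 75, Cl 99, Br 114, Rb 210.
The smallest covalent radius among these belongs to H.

H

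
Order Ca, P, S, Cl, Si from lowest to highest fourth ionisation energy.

Si < S < P < Cl < Ca

Consider each +3 ion: Ca³⁺ is already 1 electron into the core; P³⁺ still has 2 valence electrons; S³⁺ still has 3 valence electrons; Cl³⁺ still has 4 valence electrons; Si³⁺ still has 1 valence electron.
Core electrons are held far more tightly than valence electrons, so Ca tops the IE_4 order.
Valence configurations: P³⁺ [Ne]3s², S³⁺ [Ne]3s²3p¹, Cl³⁺ [Ne]3s²3p², Si³⁺ [Ne]3s¹.
S³⁺ loses a lone 3p electron whereas P³⁺ must break into a filled 3s² pair, so IE_4(P) > IE_4(S) even though S has the higher nuclear charge.
Tabulated IE_4 (kJ/mol): Ca 6491, P 4964, S 4556, Cl 5159, Si 4356.
So the fourth ionization energies run Si < S < P < Cl < Ca.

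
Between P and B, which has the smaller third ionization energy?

P

After 2 electrons have been removed, what remains? P²⁺ still has 3 valence electrons; B²⁺ still has 1 valence electron.
All are still removing valence electrons, so compare the +2 ions as you would atoms: IE_3 generally rises across a period (higher Z_eff) and falls down a group (larger shell), subject to the usual subshell exceptions.
Valence configurations: P²⁺ [Ne]3s²3p¹, B²⁺ [He]2s¹.
Approximate IE_3 values (kJ/mol): P 2914, B 3660.
Hence IE_3: P < B.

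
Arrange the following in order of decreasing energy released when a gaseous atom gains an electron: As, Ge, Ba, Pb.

Ge > As > Pb > Ba

Ge is in period 4, group 14; As is in period 4, group 15; Ba is in period 6, group 2; Pb is in period 6, group 14.
Adding an electron releases more energy for atoms nearer the top right (short of the noble gases).
These span different periods and groups, so the two trends combine.
Pb > Ba: both are in period 6; the period trend gives Pb the larger value.
As > Pb: relative to Pb, both the across-period and down-group shifts push As's electron affinity up.
Ge > As: this pair runs against the simple trend — see the exception note.
Note the exception: Ge has a higher electron affinity than As, contrary to the simple trend — adding an electron to As's half-filled 4p³ is unfavourable, so Ge (4p²) has the more exothermic EA.
Approximate values (kJ/mol): Ge 119, As 78, Ba 14, Pb 35.
So from highest to lowest: Ge > As > Pb > Ba.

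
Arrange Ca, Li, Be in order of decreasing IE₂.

Li > Be > Ca

IE_2 is the cost of taking one more electron from the +1 cation: Ca⁺ still has 1 valence electron; Li⁺ is the bare [He] core; Be⁺ still has 1 valence electron.
Pulling an electron out of a noble-gas core costs far more than removing a remaining valence electron, so Li sits at the high end of IE_2.
Valence configurations: Ca⁺ [Ar]4s¹, Be⁺ [He]2s¹.
The numbers (kJ/mol): Ca 1145, Li 7298, Be 1757.
Overall IE_2 order: Ca < Be < Li.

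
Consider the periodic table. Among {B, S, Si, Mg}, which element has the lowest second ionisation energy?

Mg

Consider each +1 ion: B⁺ still has 2 valence electrons; S⁺ still has 5 valence electrons; Si⁺ still has 3 valence electrons; Mg⁺ still has 1 valence electron.
All are still removing valence electrons, so compare the +1 ions as you would atoms: IE_2 generally rises across a period (higher Z_eff) and falls down a group (larger shell), subject to the usual subshell exceptions.
Valence configurations: B⁺ [He]2s², S⁺ [Ne]3s²3p³, Si⁺ [Ne]3s²3p¹, Mg⁺ [Ne]3s¹.
The numbers (kJ/mol): B 2427, S 2252, Si 1577, Mg 1451.
Putting it together, IE_2: Mg < Si < S < B.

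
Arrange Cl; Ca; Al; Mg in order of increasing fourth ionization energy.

Cl < Ca < Mg < Al

The fourth ionization energy removes an electron from the +3 ion. For each element: Cl³⁺ still has 4 valence electrons; Ca³⁺ is already 1 electron into the core; Al³⁺ is the bare [Ne] core; Mg³⁺ is already 1 electron into the core.
Core electrons are held far more tightly than valence electrons, so Ca, Mg and Al top the IE_4 order.
Approximate IE_4 values (kJ/mol): Cl 5159, Ca 6491, Al 11577, Mg 10543.
Overall IE_4 order: Cl < Ca < Mg < Al.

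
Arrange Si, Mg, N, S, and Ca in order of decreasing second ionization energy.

IE_2 is the cost of taking one more electron from the +1 cation: Si⁺ still has 3 valence electrons; Mg⁺ still has 1 valence electron; N⁺ still has 4 valence electrons; S⁺ still has 5 valence electrons; Ca⁺ still has 1 valence electron.
All are still removing valence electrons, so compare the +1 ions as you would atoms: IE_2 generally rises across a period (higher Z_eff) and falls down a group (larger shell), subject to the usual subshell exceptions.
Valence configurations: Si⁺ [Ne]3s²3p¹, Mg⁺ [Ne]3s¹, N⁺ [He]2s²2p², S⁺ [Ne]3s²3p³, Ca⁺ [Ar]4s¹.
Approximate IE_2 values (kJ/mol): Si 1577, Mg 1451, N 2856, S 2252, Ca 1145.
Putting it together, IE_2: Ca < Mg < Si < S < N.

N, S, Si, Mg, Ca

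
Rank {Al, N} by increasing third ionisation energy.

Consider each +2 ion: Al²⁺ still has 1 valence electron; N²⁺ still has 3 valence electrons.
All are still removing valence electrons, so compare the +2 ions as you would atoms: IE_3 generally rises across a period (higher Z_eff) and falls down a group (larger shell), subject to the usual subshell exceptions.
Valence configurations: Al²⁺ [Ne]3s¹, N²⁺ [He]2s²2p¹.
The numbers (kJ/mol): Al 2745, N 4578.
Hence IE_3: Al < N.

Al < N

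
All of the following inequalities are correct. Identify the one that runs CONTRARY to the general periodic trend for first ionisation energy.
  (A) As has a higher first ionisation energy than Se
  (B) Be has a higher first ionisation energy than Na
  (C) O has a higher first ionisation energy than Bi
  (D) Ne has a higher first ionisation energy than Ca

The general trend: first ionisation energy increases across a period and decreases down a group.
(A) As (period 4, group 15) vs Se (period 4, group 16): the stated order contradicts the simple trend.
(B) Be (period 2, group 2) vs Na (period 3, group 1): the stated order agrees with the simple trend.
(C) O (period 2, group 16) vs Bi (period 6, group 15): the stated order agrees with the simple trend.
(D) Ne (period 2, group 18) vs Ca (period 4, group 2): the stated order agrees with the simple trend.
The exception is (A): Se (4p⁴) ionizes more easily than half-filled As (4p³).

(A)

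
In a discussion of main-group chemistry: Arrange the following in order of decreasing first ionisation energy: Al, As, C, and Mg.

C is in period 2, group 14; Mg is in period 3, group 2; Al is in period 3, group 13; As is in period 4, group 15.
IE₁ increases left→right with effective nuclear charge and decreases top→bottom as the valence shell moves farther out.
These span different periods and groups, so the two trends combine.
Mg > Al: this pair runs against the simple trend — see the exception note.
As > Mg: the two effects oppose for this pair; the across-period effect wins (947 vs 738 kJ/mol).
C > As: period and group pull opposite ways; the down-group shift dominates (1086 vs 947 kJ/mol).
Note the exception: Mg has a higher first ionization energy than Al, contrary to the simple trend — Al's single 3p electron is easier to remove than one from Mg's filled 3s².
Tabulated first ionization energy (kJ/mol): C 1086, Mg 738, Al 578, As 947.
So from highest to lowest: C > As > Mg > Al.

C > As > Mg > Al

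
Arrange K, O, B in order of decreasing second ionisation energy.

O > K > B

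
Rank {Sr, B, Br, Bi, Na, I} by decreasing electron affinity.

B is in period 2, group 13; Na is in period 3, group 1; Br is in period 4, group 17; Sr is in period 5, group 2; I is in period 5, group 17; Bi is in period 6, group 15.
Electron affinity generally becomes more exothermic across a period toward the halogens and less exothermic down a group.
Here both period and group differ, so the two effects have to be weighed against each other.
B > Sr: both effects reinforce here, so B is clearly the higher of the two.
Na > B: this pair runs against the simple trend — see the exception note.
Bi > Na: the two effects oppose for this pair; the across-period effect wins (91 vs 53 kJ/mol).
I > Bi: relative to Bi, both the across-period and down-group shifts push I's electron affinity up.
Br > I: they share group 17; the group trend gives Br the larger value.
Note the exception: Na has a higher electron affinity than B, contrary to the simple trend — B's ns²np¹ configuration gives only a small electron affinity — the sparsely filled np subshell binds an added electron weakly.
Approximate values (kJ/mol): B 27, Na 53, Br 325, Sr 5, I 295, Bi 91.
So from highest to lowest: Br > I > Bi > Na > B > Sr.

Br > I > Bi > Na > B > Sr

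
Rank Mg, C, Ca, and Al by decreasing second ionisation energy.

C, Al, Mg, Ca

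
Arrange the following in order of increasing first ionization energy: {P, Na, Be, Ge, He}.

Na < Ge < Be < P < He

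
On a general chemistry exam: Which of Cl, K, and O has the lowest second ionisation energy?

Cl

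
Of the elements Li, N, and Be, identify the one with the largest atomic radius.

Li is in period 2, group 1; Be is in period 2, group 2; N is in period 2, group 15.
Across a period the added protons contract the valence shell; down a group each new principal shell makes the atom larger.
All lie in period 2, so atomic radius increases right to left.
The largest atomic radius among these belongs to Li.

Li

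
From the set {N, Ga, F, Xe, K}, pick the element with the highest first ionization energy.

F

N is in period 2, group 15; F is in period 2, group 17; K is in period 4, group 1; Ga is in period 4, group 13; Xe is in period 5, group 18.
Across a period the outer electron is held more tightly (higher IE₁); down a group it sits in a higher shell, more shielded, and comes off more easily.
Neither a single period nor a single group — weigh both effects.
Ga > K: both are in period 4; the period trend gives Ga the larger value.
Xe > Ga: the two effects oppose for this pair; the across-period effect wins (1170 vs 579 kJ/mol).
N > Xe: period and group pull opposite ways; the down-group shift dominates (1402 vs 1170 kJ/mol).
F > N: F lies to the right of N in period 2, so the across-period effect alone puts F higher.
Tabulated first ionization energy (kJ/mol): N 1402, F 1681, K 419, Ga 579, Xe 1170.
The highest first ionization energy among these belongs to F.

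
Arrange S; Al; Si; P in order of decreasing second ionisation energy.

After 1 electron has been removed, what remains? S⁺ still has 5 valence electrons; Al⁺ still has 2 valence electrons; Si⁺ still has 3 valence electrons; P⁺ still has 4 valence electrons.
All are still removing valence electrons, so compare the +1 ions as you would atoms: IE_2 generally rises across a period (higher Z_eff) and falls down a group (larger shell), subject to the usual subshell exceptions.
Valence configurations: S⁺ [Ne]3s²3p³, Al⁺ [Ne]3s², Si⁺ [Ne]3s²3p¹, P⁺ [Ne]3s²3p².
Si⁺ loses a lone 3p electron whereas Al⁺ must break into a filled 3s² pair, so IE_2(Al) > IE_2(Si) even though Si has the higher nuclear charge.
Approximate IE_2 values (kJ/mol): S 2252, Al 1817, Si 1577, P 1907.
Hence IE_2: Si < Al < P < S.

S > P > Al > Si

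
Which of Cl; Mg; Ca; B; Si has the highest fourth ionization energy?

B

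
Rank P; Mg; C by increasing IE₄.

P < C < Mg

Consider each +3 ion: P³⁺ still has 2 valence electrons; Mg³⁺ is already 1 electron into the core; C³⁺ still has 1 valence electron.
Breaking into a closed-shell core is much more expensive than removing a leftover valence electron — Mg has the largest IE_4 here.
Valence configurations: P³⁺ [Ne]3s², C³⁺ [He]2s¹.
Tabulated IE_4 (kJ/mol): P 4964, Mg 10543, C 6223.
So the fourth ionization energies run P < C < Mg.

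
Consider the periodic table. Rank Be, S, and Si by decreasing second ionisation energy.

S, Be, Si

The second ionization energy removes an electron from the +1 ion. For each element: Be⁺ still has 1 valence electron; S⁺ still has 5 valence electrons; Si⁺ still has 3 valence electrons.
All are still removing valence electrons, so compare the +1 ions as you would atoms: IE_2 generally rises across a period (higher Z_eff) and falls down a group (larger shell), subject to the usual subshell exceptions.
Valence configurations: Be⁺ [He]2s¹, S⁺ [Ne]3s²3p³, Si⁺ [Ne]3s²3p¹.
The numbers (kJ/mol): Be 1757, S 2252, Si 1577.
So the second ionization energies run Si < Be < S.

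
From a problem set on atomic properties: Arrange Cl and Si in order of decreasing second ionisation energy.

After 1 electron has been removed, what remains? Cl⁺ still has 6 valence electrons; Si⁺ still has 3 valence electrons.
All are still removing valence electrons, so compare the +1 ions as you would atoms: IE_2 generally rises across a period (higher Z_eff) and falls down a group (larger shell), subject to the usual subshell exceptions.
Valence configurations: Cl⁺ [Ne]3s²3p⁴, Si⁺ [Ne]3s²3p¹.
The numbers (kJ/mol): Cl 2298, Si 1577.
Putting it together, IE_2: Si < Cl.

Cl, Si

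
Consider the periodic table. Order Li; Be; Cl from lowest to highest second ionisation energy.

Be < Cl < Li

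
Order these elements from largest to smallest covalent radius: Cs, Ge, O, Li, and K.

Li is in period 2, group 1; O is in period 2, group 16; K is in period 4, group 1; Ge is in period 4, group 14; Cs is in period 6, group 1.
Radius decreases left→right (rising Z_eff, same n) and increases top→bottom (higher n).
Neither a single period nor a single group — weigh both effects.
Ge > O: both effects reinforce here, so Ge is clearly the larger of the two.
Li > Ge: period and group pull opposite ways; the across-period shift dominates (133 vs 121 pm).
K > Li: they share group 1; the group trend gives K the larger value.
Cs > K: they share group 1; the group trend gives Cs the larger value.
For reference (pm): Li 133, O 63, K 196, Ge 121, Cs 232.
So from largest to smallest: Cs > K > Li > Ge > O.

Cs > K > Li > Ge > O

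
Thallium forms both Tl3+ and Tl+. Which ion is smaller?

Tl3+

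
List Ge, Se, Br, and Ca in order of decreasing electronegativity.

Br > Se > Ge > Ca

Ca is in period 4, group 2; Ge is in period 4, group 14; Se is in period 4, group 16; Br is in period 4, group 17.
Electronegativity increases across a period and decreases down a group, tracking effective nuclear charge and atomic size.
All lie in period 4, so electronegativity increases left to right.
So from highest to lowest: Br > Se > Ge > Ca.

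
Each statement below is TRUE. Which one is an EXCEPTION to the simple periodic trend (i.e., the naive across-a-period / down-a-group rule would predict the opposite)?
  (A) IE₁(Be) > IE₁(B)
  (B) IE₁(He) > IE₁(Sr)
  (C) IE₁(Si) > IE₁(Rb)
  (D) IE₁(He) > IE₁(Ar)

The general trend: first ionization energy increases across a period and decreases down a group.
(A) Be (period 2, group 2) vs B (period 2, group 13): the stated order contradicts the simple trend.
(B) He (period 1, group 18) vs Sr (period 5, group 2): the stated order agrees with the simple trend.
(C) Si (period 3, group 14) vs Rb (period 5, group 1): the stated order agrees with the simple trend.
(D) He (period 1, group 18) vs Ar (period 3, group 18): the stated order agrees with the simple trend.
The exception is (A): removing B's lone 2p electron is easier than breaking Be's filled 2s².

(A)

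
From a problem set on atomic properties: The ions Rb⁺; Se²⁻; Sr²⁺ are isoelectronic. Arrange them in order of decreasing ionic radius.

Se²⁻ > Rb⁺ > Sr²⁺

All of these have 36 electrons, so size is governed by nuclear charge alone: the more protons, the stronger the pull on the same electron cloud, and the smaller the ion.
Nuclear charges: Sr²⁺ (Z=38), Rb⁺ (Z=37), Se²⁻ (Z=34).
Largest to smallest: Se²⁻ > Rb⁺ > Sr²⁺.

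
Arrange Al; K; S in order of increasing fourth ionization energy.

After 3 electrons have been removed, what remains? Al³⁺ is the bare [Ne] core; K³⁺ is already 2 electrons into the core; S³⁺ still has 3 valence electrons.
Core electrons are held far more tightly than valence electrons, so K and Al top the IE_4 order.
The numbers (kJ/mol): Al 11577, K 5877, S 4556.
Overall IE_4 order: S < K < Al.

S < K < Al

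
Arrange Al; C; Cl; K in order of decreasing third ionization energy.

C > K > Cl > Al

Consider each +2 ion: Al²⁺ still has 1 valence electron; C²⁺ still has 2 valence electrons; Cl²⁺ still has 5 valence electrons; K²⁺ is already 1 electron into the core.
Usually core removal costs more than valence removal, but here the competition is close: a tightly held n=2 valence electron can cost more to remove than an n=3 core electron, so the actual values have to decide it.
Valence configurations: Al²⁺ [Ne]3s¹, C²⁺ [He]2s², Cl²⁺ [Ne]3s²3p³.
The numbers (kJ/mol): Al 2745, C 4620, Cl 3822, K 4420.
Overall IE_3 order: Al < Cl < K < C.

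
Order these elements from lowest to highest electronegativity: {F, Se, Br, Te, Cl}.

Te, Se, Br, Cl, F

F is in period 2, group 17; Cl is in period 3, group 17; Se is in period 4, group 16; Br is in period 4, group 17; Te is in period 5, group 16.
Smaller atoms with higher effective nuclear charge are more electronegative.
These span different periods and groups, so the two trends combine.
Se > Te: they share group 16; the group trend gives Se the larger value.
Br > Se: Br lies to the right of Se in period 4, so the across-period effect alone puts Br higher.
Cl > Br: Cl sits above Br in group 17, so the down-group effect alone puts Cl higher.
F > Cl: F sits above Cl in group 17, so the down-group effect alone puts F higher.
Approximate values (Pauling): F 3.98, Cl 3.16, Se 2.55, Br 2.96, Te 2.10.
So from lowest to highest: Te < Se < Br < Cl < F.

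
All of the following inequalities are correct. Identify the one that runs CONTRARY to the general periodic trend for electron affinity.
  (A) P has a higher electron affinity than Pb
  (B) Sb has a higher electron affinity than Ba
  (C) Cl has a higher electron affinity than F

(C)

The general trend: electron affinity increases across a period and decreases down a group.
(A) P (period 3, group 15) vs Pb (period 6, group 14): the stated order agrees with the simple trend.
(B) Sb (period 5, group 15) vs Ba (period 6, group 2): the stated order agrees with the simple trend.
(C) Cl (period 3, group 17) vs F (period 2, group 17): the stated order contradicts the simple trend.
The exception is (C): F's small 2p subshell makes the incoming electron feel strong e⁻–e⁻ repulsion, so Cl actually releases more energy on gaining an electron.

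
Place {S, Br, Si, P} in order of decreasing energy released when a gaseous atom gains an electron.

Br > S > Si > P

Si is in period 3, group 14; P is in period 3, group 15; S is in period 3, group 16; Br is in period 4, group 17.
Electron affinity generally becomes more exothermic across a period toward the halogens and less exothermic down a group.
Here both period and group differ, so the two effects have to be weighed against each other.
Si > P: this pair runs against the simple trend — see the exception note.
S > Si: S lies to the right of Si in period 3, so the across-period effect alone puts S higher.
Br > S: period and group pull opposite ways; the across-period shift dominates (325 vs 200 kJ/mol).
Note the exception: Si has a higher electron affinity than P, contrary to the simple trend — adding an electron to P's half-filled 3p³ is unfavourable, so Si (3p²) has the more exothermic EA.
Approximate values (kJ/mol): Si 134, P 72, S 200, Br 325.
So from highest to lowest: Br > S > Si > P.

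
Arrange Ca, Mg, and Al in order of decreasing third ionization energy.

Consider each +2 ion: Ca²⁺ is the bare [Ar] core; Mg²⁺ is the bare [Ne] core; Al²⁺ still has 1 valence electron.
Core electrons are held far more tightly than valence electrons, so Ca and Mg top the IE_3 order.
Approximate IE_3 values (kJ/mol): Ca 4912, Mg 7733, Al 2745.
Putting it together, IE_3: Al < Ca < Mg.

Mg, Ca, Al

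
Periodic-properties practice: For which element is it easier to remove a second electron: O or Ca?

Ca

The second ionization energy removes an electron from the +1 ion. For each element: O⁺ still has 5 valence electrons; Ca⁺ still has 1 valence electron.
All are still removing valence electrons, so compare the +1 ions as you would atoms: IE_2 generally rises across a period (higher Z_eff) and falls down a group (larger shell), subject to the usual subshell exceptions.
Valence configurations: O⁺ [He]2s²2p³, Ca⁺ [Ar]4s¹.
The numbers (kJ/mol): O 3388, Ca 1145.
Putting it together, IE_2: Ca < O.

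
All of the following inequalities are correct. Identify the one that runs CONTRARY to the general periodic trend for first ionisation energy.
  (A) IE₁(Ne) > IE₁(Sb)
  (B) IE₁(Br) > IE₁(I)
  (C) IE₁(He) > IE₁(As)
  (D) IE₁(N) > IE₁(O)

(D)

The general trend: first ionisation energy increases across a period and decreases down a group.
(A) Ne (period 2, group 18) vs Sb (period 5, group 15): the stated order agrees with the simple trend.
(B) Br (period 4, group 17) vs I (period 5, group 17): the stated order agrees with the simple trend.
(C) He (period 1, group 18) vs As (period 4, group 15): the stated order agrees with the simple trend.
(D) N (period 2, group 15) vs O (period 2, group 16): the stated order contradicts the simple trend.
The exception is (D): pairing an electron in O's 2p⁴ costs repulsion energy, so O ionizes more easily than half-filled N (2p³).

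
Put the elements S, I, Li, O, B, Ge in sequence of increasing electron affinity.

B < Li < Ge < O < S < I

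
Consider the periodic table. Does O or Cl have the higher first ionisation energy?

O is in period 2, group 16; Cl is in period 3, group 17.
IE₁ increases left→right with effective nuclear charge and decreases top→bottom as the valence shell moves farther out.
These sit on a diagonal, where the across-period and down-group effects partly cancel.
O > Cl: the two effects oppose for this pair; the down-group effect wins (1314 vs 1251 kJ/mol).
Tabulated first ionization energy (kJ/mol): O 1314, Cl 1251.
So O has the higher first ionisation energy (O > Cl).

O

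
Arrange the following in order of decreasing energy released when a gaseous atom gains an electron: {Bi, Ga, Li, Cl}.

Cl, Bi, Li, Ga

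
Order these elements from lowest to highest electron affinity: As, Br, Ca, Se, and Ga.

Ca is in period 4, group 2; Ga is in period 4, group 13; As is in period 4, group 15; Se is in period 4, group 16; Br is in period 4, group 17.
EA tends to increase across a period and decrease down a group, though the pattern is less regular than for IE or radius.
All lie in period 4, so electron affinity increases left to right.
So from lowest to highest: Ca < Ga < As < Se < Br.

Ca < Ga < As < Se < Br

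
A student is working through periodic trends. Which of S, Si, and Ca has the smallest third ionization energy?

Consider each +2 ion: S²⁺ still has 4 valence electrons; Si²⁺ still has 2 valence electrons; Ca²⁺ is the bare [Ar] core.
Core electrons are held far more tightly than valence electrons, so Ca tops the IE_3 order.
Valence configurations: S²⁺ [Ne]3s²3p², Si²⁺ [Ne]3s².
Tabulated IE_3 (kJ/mol): S 3357, Si 3232, Ca 4912.
So the third ionization energies run Si < S < Ca.

Si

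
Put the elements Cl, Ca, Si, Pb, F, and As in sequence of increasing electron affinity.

Ca, Pb, As, Si, F, Cl

Atoms with high Z_eff and room in the valence shell (especially the halogens) have the most exothermic electron affinities.
Neither a single period nor a single group — weigh both effects.
Pb > Ca: the two effects oppose for this pair; the across-period effect wins (35 vs 2 kJ/mol).
As > Pb: both effects reinforce here, so As is clearly the higher of the two.
Si > As: the two effects oppose for this pair; the down-group effect wins (134 vs 78 kJ/mol).
F > Si: relative to Si, both the across-period and down-group shifts push F's electron affinity up.
Cl > F: this pair runs against the simple trend — see the exception note.
Note the exception: Cl has a higher electron affinity than F, contrary to the simple trend — F's small 2p subshell makes the incoming electron feel strong e⁻–e⁻ repulsion, so Cl actually releases more energy on gaining an electron.
Approximate values (kJ/mol): F 328, Si 134, Cl 349, Ca 2, As 78, Pb 35.
So from lowest to highest: Ca < Pb < As < Si < F < Cl.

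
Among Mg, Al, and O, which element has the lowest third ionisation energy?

Al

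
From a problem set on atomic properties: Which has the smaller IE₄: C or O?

The fourth ionization energy removes an electron from the +3 ion. For each element: C³⁺ still has 1 valence electron; O³⁺ still has 3 valence electrons.
All are still removing valence electrons, so compare the +3 ions as you would atoms: IE_4 generally rises across a period (higher Z_eff) and falls down a group (larger shell), subject to the usual subshell exceptions.
Valence configurations: C³⁺ [He]2s¹, O³⁺ [He]2s²2p¹.
The numbers (kJ/mol): C 6223, O 7469.
Hence IE_4: C < O.

C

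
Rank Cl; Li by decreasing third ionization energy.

Consider each +2 ion: Cl²⁺ still has 5 valence electrons; Li²⁺ is already 1 electron into the core.
Core electrons are held far more tightly than valence electrons, so Li tops the IE_3 order.
Approximate IE_3 values (kJ/mol): Cl 3822, Li 11815.
Putting it together, IE_3: Cl < Li.

Li > Cl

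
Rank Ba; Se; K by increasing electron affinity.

K is in period 4, group 1; Se is in period 4, group 16; Ba is in period 6, group 2.
Adding an electron releases more energy for atoms nearer the top right (short of the noble gases).
Neither a single period nor a single group — weigh both effects.
K > Ba: the two effects oppose for this pair; the down-group effect wins (48 vs 14 kJ/mol).
Se > K: Se lies to the right of K in period 4, so the across-period effect alone puts Se higher.
For reference (kJ/mol): K 48, Se 195, Ba 14.
So from lowest to highest: Ba < K < Se.

Ba < K < Se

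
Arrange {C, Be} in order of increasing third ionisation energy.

Consider each +2 ion: C²⁺ still has 2 valence electrons; Be²⁺ is the bare [He] core.
Pulling an electron out of a noble-gas core costs far more than removing a remaining valence electron, so Be sits at the high end of IE_3.
Tabulated IE_3 (kJ/mol): C 4620, Be 14849.
So the third ionization energies run C < Be.

C, Be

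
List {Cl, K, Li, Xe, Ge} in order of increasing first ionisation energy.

Li is in period 2, group 1; Cl is in period 3, group 17; K is in period 4, group 1; Ge is in period 4, group 14; Xe is in period 5, group 18.
Removing the outermost electron gets harder across a period and easier down a group.
These span different periods and groups, so the two trends combine.
Li > K: they share group 1; the group trend gives Li the larger value.
Ge > Li: the two effects oppose for this pair; the across-period effect wins (762 vs 520 kJ/mol).
Xe > Ge: the two effects oppose for this pair; the across-period effect wins (1170 vs 762 kJ/mol).
Cl > Xe: period and group pull opposite ways; the down-group shift dominates (1251 vs 1170 kJ/mol).
Approximate values (kJ/mol): Li 520, Cl 1251, K 419, Ge 762, Xe 1170.
So from lowest to highest: K < Li < Ge < Xe < Cl.

K, Li, Ge, Xe, Cl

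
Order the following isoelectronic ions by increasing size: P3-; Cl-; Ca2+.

Ca2+ < Cl- < P3-

All of these have 18 electrons, so size is governed by nuclear charge alone: the more protons, the stronger the pull on the same electron cloud, and the smaller the ion.
Nuclear charges: Ca2+ (Z=20), Cl- (Z=17), P3- (Z=15).
Smallest to largest: Ca2+ < Cl- < P3-.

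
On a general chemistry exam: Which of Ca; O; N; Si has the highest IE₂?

IE_2 is the cost of taking one more electron from the +1 cation: Ca⁺ still has 1 valence electron; O⁺ still has 5 valence electrons; N⁺ still has 4 valence electrons; Si⁺ still has 3 valence electrons.
All are still removing valence electrons, so compare the +1 ions as you would atoms: IE_2 generally rises across a period (higher Z_eff) and falls down a group (larger shell), subject to the usual subshell exceptions.
Valence configurations: Ca⁺ [Ar]4s¹, O⁺ [He]2s²2p³, N⁺ [He]2s²2p², Si⁺ [Ne]3s²3p¹.
Approximate IE_2 values (kJ/mol): Ca 1145, O 3388, N 2856, Si 1577.
Hence IE_2: Ca < Si < N < O.

O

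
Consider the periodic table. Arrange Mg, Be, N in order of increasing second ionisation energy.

After 1 electron has been removed, what remains? Mg⁺ still has 1 valence electron; Be⁺ still has 1 valence electron; N⁺ still has 4 valence electrons.
All are still removing valence electrons, so compare the +1 ions as you would atoms: IE_2 generally rises across a period (higher Z_eff) and falls down a group (larger shell), subject to the usual subshell exceptions.
Valence configurations: Mg⁺ [Ne]3s¹, Be⁺ [He]2s¹, N⁺ [He]2s²2p².
Approximate IE_2 values (kJ/mol): Mg 1451, Be 1757, N 2856.
Hence IE_2: Mg < Be < N.

Mg < Be < N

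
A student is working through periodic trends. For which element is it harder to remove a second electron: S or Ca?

S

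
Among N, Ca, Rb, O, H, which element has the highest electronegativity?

H is in period 1, group 1; N is in period 2, group 15; O is in period 2, group 16; Ca is in period 4, group 2; Rb is in period 5, group 1.
Smaller atoms with higher effective nuclear charge are more electronegative.
These span different periods and groups, so the two trends combine.
Ca > Rb: both effects reinforce here, so Ca is clearly the higher of the two.
H > Ca: the two effects oppose for this pair; the down-group effect wins (2.20 vs 1.00).
N > H: the two effects oppose for this pair; the across-period effect wins (3.04 vs 2.20).
O > N: both are in period 2; the period trend gives O the larger value.
Tabulated electronegativity (Pauling): H 2.20, N 3.04, O 3.44, Ca 1.00, Rb 0.82.
The highest electronegativity among these belongs to O.

O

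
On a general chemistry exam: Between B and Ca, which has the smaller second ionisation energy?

Ca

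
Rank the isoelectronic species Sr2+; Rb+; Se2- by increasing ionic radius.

All of these have 36 electrons, so size is governed by nuclear charge alone: the more protons, the stronger the pull on the same electron cloud, and the smaller the ion.
Nuclear charges: Sr2+ (Z=38), Rb+ (Z=37), Se2- (Z=34).
Smallest to largest: Sr2+ < Rb+ < Se2-.

Sr2+ < Rb+ < Se2-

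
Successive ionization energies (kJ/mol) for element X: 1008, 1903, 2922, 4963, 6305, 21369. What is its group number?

Group 15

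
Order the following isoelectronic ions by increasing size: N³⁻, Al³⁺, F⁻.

Al³⁺, F⁻, N³⁻

All of these have 10 electrons, so size is governed by nuclear charge alone: the more protons, the stronger the pull on the same electron cloud, and the smaller the ion.
Nuclear charges: Al³⁺ (Z=13), F⁻ (Z=9), N³⁻ (Z=7).
Smallest to largest: Al³⁺ < F⁻ < N³⁻.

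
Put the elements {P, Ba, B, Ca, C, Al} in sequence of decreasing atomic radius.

B is in period 2, group 13; C is in period 2, group 14; Al is in period 3, group 13; P is in period 3, group 15; Ca is in period 4, group 2; Ba is in period 6, group 2.
Across a period the added protons contract the valence shell; down a group each new principal shell makes the atom larger.
Neither a single period nor a single group — weigh both effects.
B > C: both are in period 2; the period trend gives B the larger value.
P > B: the two effects oppose for this pair; the down-group effect wins (111 vs 85 pm).
Al > P: Al lies to the left of P in period 3, so the across-period effect alone puts Al larger.
Ca > Al: both effects reinforce here, so Ca is clearly the larger of the two.
Ba > Ca: Ba sits below Ca in group 2, so the down-group effect alone puts Ba larger.
Approximate values (pm): B 85, C 75, Al 126, P 111, Ca 171, Ba 196.
So from largest to smallest: Ba > Ca > Al > P > B > C.

Ba, Ca, Al, P, B, C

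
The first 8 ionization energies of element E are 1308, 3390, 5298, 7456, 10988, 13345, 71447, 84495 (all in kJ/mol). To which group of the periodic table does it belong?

Group 16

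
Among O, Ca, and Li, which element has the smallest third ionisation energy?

Ca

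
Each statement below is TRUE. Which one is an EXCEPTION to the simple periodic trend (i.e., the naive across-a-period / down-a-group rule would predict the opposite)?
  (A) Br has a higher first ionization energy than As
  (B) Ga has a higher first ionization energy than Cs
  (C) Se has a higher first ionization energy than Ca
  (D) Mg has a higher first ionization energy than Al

(D)

The general trend: first ionization energy increases across a period and decreases down a group.
(A) Br (period 4, group 17) vs As (period 4, group 15): the stated order agrees with the simple trend.
(B) Ga (period 4, group 13) vs Cs (period 6, group 1): the stated order agrees with the simple trend.
(C) Se (period 4, group 16) vs Ca (period 4, group 2): the stated order agrees with the simple trend.
(D) Mg (period 3, group 2) vs Al (period 3, group 13): the stated order contradicts the simple trend.
The exception is (D): Al's single 3p electron is easier to remove than one from Mg's filled 3s².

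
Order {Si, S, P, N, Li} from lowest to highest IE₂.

Consider each +1 ion: Si⁺ still has 3 valence electrons; S⁺ still has 5 valence electrons; P⁺ still has 4 valence electrons; N⁺ still has 4 valence electrons; Li⁺ is the bare [He] core.
Core electrons are held far more tightly than valence electrons, so Li tops the IE_2 order.
Valence configurations: Si⁺ [Ne]3s²3p¹, S⁺ [Ne]3s²3p³, P⁺ [Ne]3s²3p², N⁺ [He]2s²2p².
Approximate IE_2 values (kJ/mol): Si 1577, S 2252, P 1907, N 2856, Li 7298.
So the second ionization energies run Si < P < S < N < Li.

Si, P, S, N, Li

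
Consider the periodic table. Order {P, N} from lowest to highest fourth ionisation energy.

Consider each +3 ion: P³⁺ still has 2 valence electrons; N³⁺ still has 2 valence electrons.
All are still removing valence electrons, so compare the +3 ions as you would atoms: IE_4 generally rises across a period (higher Z_eff) and falls down a group (larger shell), subject to the usual subshell exceptions.
Valence configurations: P³⁺ [Ne]3s², N³⁺ [He]2s².
Tabulated IE_4 (kJ/mol): P 4964, N 7475.
Putting it together, IE_4: P < N.

P < N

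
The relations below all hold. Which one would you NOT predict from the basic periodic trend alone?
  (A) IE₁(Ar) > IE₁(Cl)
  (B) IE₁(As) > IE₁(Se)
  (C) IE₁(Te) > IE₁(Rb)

(B)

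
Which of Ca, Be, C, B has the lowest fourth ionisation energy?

C

The fourth ionization energy removes an electron from the +3 ion. For each element: Ca³⁺ is already 1 electron into the core; Be³⁺ is already 1 electron into the core; C³⁺ still has 1 valence electron; B³⁺ is the bare [He] core.
Pulling an electron out of a noble-gas core costs far more than removing a remaining valence electron, so Ca, Be and B sit at the high end of IE_4.
Tabulated IE_4 (kJ/mol): Ca 6491, Be 21007, C 6223, B 25026.
So the fourth ionization energies run C < Ca < Be < B.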